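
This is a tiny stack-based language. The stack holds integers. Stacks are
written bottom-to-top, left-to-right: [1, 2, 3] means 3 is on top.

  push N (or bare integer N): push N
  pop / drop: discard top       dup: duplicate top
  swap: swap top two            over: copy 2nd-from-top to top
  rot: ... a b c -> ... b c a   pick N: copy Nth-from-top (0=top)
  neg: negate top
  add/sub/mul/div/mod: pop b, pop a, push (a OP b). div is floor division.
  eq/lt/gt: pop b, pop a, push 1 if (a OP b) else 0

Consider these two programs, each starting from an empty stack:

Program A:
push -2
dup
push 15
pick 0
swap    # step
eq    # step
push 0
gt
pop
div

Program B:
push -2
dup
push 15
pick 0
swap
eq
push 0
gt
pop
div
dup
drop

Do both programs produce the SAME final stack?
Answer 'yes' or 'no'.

Program A trace:
  After 'push -2': [-2]
  After 'dup': [-2, -2]
  After 'push 15': [-2, -2, 15]
  After 'pick 0': [-2, -2, 15, 15]
  After 'swap': [-2, -2, 15, 15]
  After 'eq': [-2, -2, 1]
  After 'push 0': [-2, -2, 1, 0]
  After 'gt': [-2, -2, 1]
  After 'pop': [-2, -2]
  After 'div': [1]
Program A final stack: [1]

Program B trace:
  After 'push -2': [-2]
  After 'dup': [-2, -2]
  After 'push 15': [-2, -2, 15]
  After 'pick 0': [-2, -2, 15, 15]
  After 'swap': [-2, -2, 15, 15]
  After 'eq': [-2, -2, 1]
  After 'push 0': [-2, -2, 1, 0]
  After 'gt': [-2, -2, 1]
  After 'pop': [-2, -2]
  After 'div': [1]
  After 'dup': [1, 1]
  After 'drop': [1]
Program B final stack: [1]
Same: yes

Answer: yes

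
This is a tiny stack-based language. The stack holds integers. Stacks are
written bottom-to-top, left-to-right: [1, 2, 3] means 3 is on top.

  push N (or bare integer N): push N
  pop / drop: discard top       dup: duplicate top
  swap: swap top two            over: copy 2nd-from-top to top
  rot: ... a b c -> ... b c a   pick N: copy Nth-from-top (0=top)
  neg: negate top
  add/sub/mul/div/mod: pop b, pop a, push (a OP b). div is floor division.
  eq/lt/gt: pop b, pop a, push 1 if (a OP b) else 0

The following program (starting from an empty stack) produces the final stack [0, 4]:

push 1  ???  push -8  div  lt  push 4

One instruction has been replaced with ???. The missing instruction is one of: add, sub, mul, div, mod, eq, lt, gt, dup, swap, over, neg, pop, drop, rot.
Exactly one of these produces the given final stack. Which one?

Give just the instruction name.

Stack before ???: [1]
Stack after ???:  [1, 1]
The instruction that transforms [1] -> [1, 1] is: dup

Answer: dup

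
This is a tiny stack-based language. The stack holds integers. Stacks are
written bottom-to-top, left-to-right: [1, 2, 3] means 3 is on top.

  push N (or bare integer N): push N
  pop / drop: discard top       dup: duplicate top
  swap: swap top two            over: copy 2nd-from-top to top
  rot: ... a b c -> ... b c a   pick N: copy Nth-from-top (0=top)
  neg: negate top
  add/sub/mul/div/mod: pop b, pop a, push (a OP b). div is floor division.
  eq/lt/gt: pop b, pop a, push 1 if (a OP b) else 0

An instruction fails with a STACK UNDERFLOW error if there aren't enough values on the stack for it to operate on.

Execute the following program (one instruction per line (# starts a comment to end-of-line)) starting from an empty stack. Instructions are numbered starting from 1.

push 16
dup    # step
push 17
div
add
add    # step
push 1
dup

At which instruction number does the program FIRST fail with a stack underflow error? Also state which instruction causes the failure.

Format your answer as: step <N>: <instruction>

Step 1 ('push 16'): stack = [16], depth = 1
Step 2 ('dup'): stack = [16, 16], depth = 2
Step 3 ('push 17'): stack = [16, 16, 17], depth = 3
Step 4 ('div'): stack = [16, 0], depth = 2
Step 5 ('add'): stack = [16], depth = 1
Step 6 ('add'): needs 2 value(s) but depth is 1 — STACK UNDERFLOW

Answer: step 6: add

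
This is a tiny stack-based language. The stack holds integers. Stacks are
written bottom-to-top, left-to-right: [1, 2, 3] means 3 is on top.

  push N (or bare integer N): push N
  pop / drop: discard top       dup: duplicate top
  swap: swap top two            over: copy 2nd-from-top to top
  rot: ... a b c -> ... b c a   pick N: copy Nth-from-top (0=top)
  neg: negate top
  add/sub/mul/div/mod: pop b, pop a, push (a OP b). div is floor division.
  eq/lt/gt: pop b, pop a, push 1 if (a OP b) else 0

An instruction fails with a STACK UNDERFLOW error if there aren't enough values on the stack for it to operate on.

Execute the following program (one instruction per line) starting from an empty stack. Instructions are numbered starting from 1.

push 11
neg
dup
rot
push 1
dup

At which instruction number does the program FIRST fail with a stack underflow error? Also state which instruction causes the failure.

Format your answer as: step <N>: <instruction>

Step 1 ('push 11'): stack = [11], depth = 1
Step 2 ('neg'): stack = [-11], depth = 1
Step 3 ('dup'): stack = [-11, -11], depth = 2
Step 4 ('rot'): needs 3 value(s) but depth is 2 — STACK UNDERFLOW

Answer: step 4: rot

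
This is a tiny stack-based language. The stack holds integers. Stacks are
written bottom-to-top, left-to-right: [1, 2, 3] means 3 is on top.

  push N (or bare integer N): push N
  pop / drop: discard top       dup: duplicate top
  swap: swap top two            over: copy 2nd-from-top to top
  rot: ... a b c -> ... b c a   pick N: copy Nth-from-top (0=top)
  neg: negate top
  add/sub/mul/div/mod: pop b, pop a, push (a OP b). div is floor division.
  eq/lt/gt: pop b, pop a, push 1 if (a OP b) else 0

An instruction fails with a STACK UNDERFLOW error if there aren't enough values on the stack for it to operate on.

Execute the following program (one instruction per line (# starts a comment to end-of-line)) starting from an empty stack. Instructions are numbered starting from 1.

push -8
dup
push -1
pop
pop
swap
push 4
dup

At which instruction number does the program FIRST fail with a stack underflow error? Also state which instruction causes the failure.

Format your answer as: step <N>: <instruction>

Step 1 ('push -8'): stack = [-8], depth = 1
Step 2 ('dup'): stack = [-8, -8], depth = 2
Step 3 ('push -1'): stack = [-8, -8, -1], depth = 3
Step 4 ('pop'): stack = [-8, -8], depth = 2
Step 5 ('pop'): stack = [-8], depth = 1
Step 6 ('swap'): needs 2 value(s) but depth is 1 — STACK UNDERFLOW

Answer: step 6: swap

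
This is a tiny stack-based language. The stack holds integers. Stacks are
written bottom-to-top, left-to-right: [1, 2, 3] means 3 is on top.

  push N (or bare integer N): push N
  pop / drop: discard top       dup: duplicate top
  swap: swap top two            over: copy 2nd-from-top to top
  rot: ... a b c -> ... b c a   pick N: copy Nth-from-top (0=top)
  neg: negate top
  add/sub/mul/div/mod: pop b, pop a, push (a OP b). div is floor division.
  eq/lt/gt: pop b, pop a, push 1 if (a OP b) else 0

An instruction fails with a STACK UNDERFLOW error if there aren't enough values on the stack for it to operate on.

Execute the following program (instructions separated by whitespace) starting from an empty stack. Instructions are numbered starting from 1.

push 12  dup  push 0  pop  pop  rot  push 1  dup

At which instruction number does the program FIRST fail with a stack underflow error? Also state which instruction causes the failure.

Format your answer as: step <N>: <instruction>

Step 1 ('push 12'): stack = [12], depth = 1
Step 2 ('dup'): stack = [12, 12], depth = 2
Step 3 ('push 0'): stack = [12, 12, 0], depth = 3
Step 4 ('pop'): stack = [12, 12], depth = 2
Step 5 ('pop'): stack = [12], depth = 1
Step 6 ('rot'): needs 3 value(s) but depth is 1 — STACK UNDERFLOW

Answer: step 6: rot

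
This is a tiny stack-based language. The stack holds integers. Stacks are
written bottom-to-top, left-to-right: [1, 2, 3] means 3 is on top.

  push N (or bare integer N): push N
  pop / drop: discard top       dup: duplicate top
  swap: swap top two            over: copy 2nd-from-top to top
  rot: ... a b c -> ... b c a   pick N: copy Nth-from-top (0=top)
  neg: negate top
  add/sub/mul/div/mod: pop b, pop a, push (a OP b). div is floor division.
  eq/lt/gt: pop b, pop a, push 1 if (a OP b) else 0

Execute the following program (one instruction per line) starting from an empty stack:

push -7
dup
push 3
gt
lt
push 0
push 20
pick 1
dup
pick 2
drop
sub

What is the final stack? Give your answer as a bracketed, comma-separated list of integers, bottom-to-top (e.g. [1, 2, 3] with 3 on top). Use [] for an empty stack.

Answer: [1, 0, 20, 0]

Derivation:
After 'push -7': [-7]
After 'dup': [-7, -7]
After 'push 3': [-7, -7, 3]
After 'gt': [-7, 0]
After 'lt': [1]
After 'push 0': [1, 0]
After 'push 20': [1, 0, 20]
After 'pick 1': [1, 0, 20, 0]
After 'dup': [1, 0, 20, 0, 0]
After 'pick 2': [1, 0, 20, 0, 0, 20]
After 'drop': [1, 0, 20, 0, 0]
After 'sub': [1, 0, 20, 0]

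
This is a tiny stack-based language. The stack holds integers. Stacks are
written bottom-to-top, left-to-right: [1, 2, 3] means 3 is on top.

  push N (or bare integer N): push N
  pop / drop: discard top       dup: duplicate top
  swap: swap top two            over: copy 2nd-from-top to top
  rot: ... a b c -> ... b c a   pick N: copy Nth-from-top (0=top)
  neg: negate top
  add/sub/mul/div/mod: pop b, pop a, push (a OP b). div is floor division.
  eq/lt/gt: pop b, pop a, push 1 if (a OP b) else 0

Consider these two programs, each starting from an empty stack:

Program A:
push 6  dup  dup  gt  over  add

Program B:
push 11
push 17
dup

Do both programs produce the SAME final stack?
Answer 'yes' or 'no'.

Program A trace:
  After 'push 6': [6]
  After 'dup': [6, 6]
  After 'dup': [6, 6, 6]
  After 'gt': [6, 0]
  After 'over': [6, 0, 6]
  After 'add': [6, 6]
Program A final stack: [6, 6]

Program B trace:
  After 'push 11': [11]
  After 'push 17': [11, 17]
  After 'dup': [11, 17, 17]
Program B final stack: [11, 17, 17]
Same: no

Answer: no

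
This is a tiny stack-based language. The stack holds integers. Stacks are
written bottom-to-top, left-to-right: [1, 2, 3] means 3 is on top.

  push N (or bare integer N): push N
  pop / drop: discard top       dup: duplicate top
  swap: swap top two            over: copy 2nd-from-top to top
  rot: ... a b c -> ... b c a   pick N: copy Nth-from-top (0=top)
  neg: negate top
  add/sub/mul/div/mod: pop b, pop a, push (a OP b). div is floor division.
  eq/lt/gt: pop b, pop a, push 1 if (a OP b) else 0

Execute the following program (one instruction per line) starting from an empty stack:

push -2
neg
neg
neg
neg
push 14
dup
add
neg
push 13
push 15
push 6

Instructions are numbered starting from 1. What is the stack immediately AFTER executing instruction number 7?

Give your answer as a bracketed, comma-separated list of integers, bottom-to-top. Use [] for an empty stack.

Answer: [-2, 14, 14]

Derivation:
Step 1 ('push -2'): [-2]
Step 2 ('neg'): [2]
Step 3 ('neg'): [-2]
Step 4 ('neg'): [2]
Step 5 ('neg'): [-2]
Step 6 ('push 14'): [-2, 14]
Step 7 ('dup'): [-2, 14, 14]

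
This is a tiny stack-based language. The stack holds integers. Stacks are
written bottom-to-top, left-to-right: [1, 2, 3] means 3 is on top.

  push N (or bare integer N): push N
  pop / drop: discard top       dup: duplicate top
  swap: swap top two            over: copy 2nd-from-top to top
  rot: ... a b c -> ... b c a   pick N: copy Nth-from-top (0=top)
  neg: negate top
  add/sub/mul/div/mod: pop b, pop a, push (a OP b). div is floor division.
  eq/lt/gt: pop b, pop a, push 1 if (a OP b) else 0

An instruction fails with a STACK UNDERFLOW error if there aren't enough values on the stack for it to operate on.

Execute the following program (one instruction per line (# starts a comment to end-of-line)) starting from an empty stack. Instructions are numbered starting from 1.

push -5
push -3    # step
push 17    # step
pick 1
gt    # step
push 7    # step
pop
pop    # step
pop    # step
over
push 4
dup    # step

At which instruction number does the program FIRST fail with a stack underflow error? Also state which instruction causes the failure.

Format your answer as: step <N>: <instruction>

Answer: step 10: over

Derivation:
Step 1 ('push -5'): stack = [-5], depth = 1
Step 2 ('push -3'): stack = [-5, -3], depth = 2
Step 3 ('push 17'): stack = [-5, -3, 17], depth = 3
Step 4 ('pick 1'): stack = [-5, -3, 17, -3], depth = 4
Step 5 ('gt'): stack = [-5, -3, 1], depth = 3
Step 6 ('push 7'): stack = [-5, -3, 1, 7], depth = 4
Step 7 ('pop'): stack = [-5, -3, 1], depth = 3
Step 8 ('pop'): stack = [-5, -3], depth = 2
Step 9 ('pop'): stack = [-5], depth = 1
Step 10 ('over'): needs 2 value(s) but depth is 1 — STACK UNDERFLOW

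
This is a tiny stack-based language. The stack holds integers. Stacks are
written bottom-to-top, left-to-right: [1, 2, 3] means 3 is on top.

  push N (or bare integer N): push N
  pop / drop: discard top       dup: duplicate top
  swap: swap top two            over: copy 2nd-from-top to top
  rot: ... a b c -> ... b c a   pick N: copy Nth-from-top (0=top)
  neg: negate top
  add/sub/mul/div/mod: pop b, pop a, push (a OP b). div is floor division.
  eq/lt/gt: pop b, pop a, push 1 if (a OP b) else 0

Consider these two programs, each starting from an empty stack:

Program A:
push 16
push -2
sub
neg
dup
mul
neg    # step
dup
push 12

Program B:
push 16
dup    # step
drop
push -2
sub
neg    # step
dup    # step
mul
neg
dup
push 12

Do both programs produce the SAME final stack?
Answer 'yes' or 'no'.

Answer: yes

Derivation:
Program A trace:
  After 'push 16': [16]
  After 'push -2': [16, -2]
  After 'sub': [18]
  After 'neg': [-18]
  After 'dup': [-18, -18]
  After 'mul': [324]
  After 'neg': [-324]
  After 'dup': [-324, -324]
  After 'push 12': [-324, -324, 12]
Program A final stack: [-324, -324, 12]

Program B trace:
  After 'push 16': [16]
  After 'dup': [16, 16]
  After 'drop': [16]
  After 'push -2': [16, -2]
  After 'sub': [18]
  After 'neg': [-18]
  After 'dup': [-18, -18]
  After 'mul': [324]
  After 'neg': [-324]
  After 'dup': [-324, -324]
  After 'push 12': [-324, -324, 12]
Program B final stack: [-324, -324, 12]
Same: yes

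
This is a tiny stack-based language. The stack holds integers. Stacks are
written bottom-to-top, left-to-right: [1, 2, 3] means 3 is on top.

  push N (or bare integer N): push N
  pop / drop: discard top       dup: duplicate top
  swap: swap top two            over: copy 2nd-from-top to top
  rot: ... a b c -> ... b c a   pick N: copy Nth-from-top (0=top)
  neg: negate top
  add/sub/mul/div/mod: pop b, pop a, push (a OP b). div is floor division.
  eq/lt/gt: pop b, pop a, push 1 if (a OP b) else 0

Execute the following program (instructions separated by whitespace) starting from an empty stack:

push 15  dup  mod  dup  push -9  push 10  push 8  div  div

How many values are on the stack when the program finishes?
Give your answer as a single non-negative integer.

Answer: 3

Derivation:
After 'push 15': stack = [15] (depth 1)
After 'dup': stack = [15, 15] (depth 2)
After 'mod': stack = [0] (depth 1)
After 'dup': stack = [0, 0] (depth 2)
After 'push -9': stack = [0, 0, -9] (depth 3)
After 'push 10': stack = [0, 0, -9, 10] (depth 4)
After 'push 8': stack = [0, 0, -9, 10, 8] (depth 5)
After 'div': stack = [0, 0, -9, 1] (depth 4)
After 'div': stack = [0, 0, -9] (depth 3)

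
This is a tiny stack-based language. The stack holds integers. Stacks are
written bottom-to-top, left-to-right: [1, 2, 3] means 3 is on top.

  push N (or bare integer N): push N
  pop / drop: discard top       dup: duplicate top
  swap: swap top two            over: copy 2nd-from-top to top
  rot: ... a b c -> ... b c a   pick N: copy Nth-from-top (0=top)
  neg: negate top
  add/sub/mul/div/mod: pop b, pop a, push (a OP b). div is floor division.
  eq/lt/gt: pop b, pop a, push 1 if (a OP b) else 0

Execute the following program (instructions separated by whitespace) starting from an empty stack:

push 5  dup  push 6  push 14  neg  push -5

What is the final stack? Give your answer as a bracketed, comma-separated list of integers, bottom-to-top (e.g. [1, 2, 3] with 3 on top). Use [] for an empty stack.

After 'push 5': [5]
After 'dup': [5, 5]
After 'push 6': [5, 5, 6]
After 'push 14': [5, 5, 6, 14]
After 'neg': [5, 5, 6, -14]
After 'push -5': [5, 5, 6, -14, -5]

Answer: [5, 5, 6, -14, -5]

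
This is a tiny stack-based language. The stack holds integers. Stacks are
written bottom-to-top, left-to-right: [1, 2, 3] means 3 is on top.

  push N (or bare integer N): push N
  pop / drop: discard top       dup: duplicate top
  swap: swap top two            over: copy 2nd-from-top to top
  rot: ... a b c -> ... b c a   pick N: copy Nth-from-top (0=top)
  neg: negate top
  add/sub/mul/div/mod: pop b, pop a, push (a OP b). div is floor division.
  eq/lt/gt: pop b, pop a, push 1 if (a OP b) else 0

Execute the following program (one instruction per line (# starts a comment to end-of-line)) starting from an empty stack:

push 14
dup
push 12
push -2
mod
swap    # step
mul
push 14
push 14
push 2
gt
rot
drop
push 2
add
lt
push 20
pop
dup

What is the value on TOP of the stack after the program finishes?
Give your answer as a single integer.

Answer: 0

Derivation:
After 'push 14': [14]
After 'dup': [14, 14]
After 'push 12': [14, 14, 12]
After 'push -2': [14, 14, 12, -2]
After 'mod': [14, 14, 0]
After 'swap': [14, 0, 14]
After 'mul': [14, 0]
After 'push 14': [14, 0, 14]
After 'push 14': [14, 0, 14, 14]
After 'push 2': [14, 0, 14, 14, 2]
After 'gt': [14, 0, 14, 1]
After 'rot': [14, 14, 1, 0]
After 'drop': [14, 14, 1]
After 'push 2': [14, 14, 1, 2]
After 'add': [14, 14, 3]
After 'lt': [14, 0]
After 'push 20': [14, 0, 20]
After 'pop': [14, 0]
After 'dup': [14, 0, 0]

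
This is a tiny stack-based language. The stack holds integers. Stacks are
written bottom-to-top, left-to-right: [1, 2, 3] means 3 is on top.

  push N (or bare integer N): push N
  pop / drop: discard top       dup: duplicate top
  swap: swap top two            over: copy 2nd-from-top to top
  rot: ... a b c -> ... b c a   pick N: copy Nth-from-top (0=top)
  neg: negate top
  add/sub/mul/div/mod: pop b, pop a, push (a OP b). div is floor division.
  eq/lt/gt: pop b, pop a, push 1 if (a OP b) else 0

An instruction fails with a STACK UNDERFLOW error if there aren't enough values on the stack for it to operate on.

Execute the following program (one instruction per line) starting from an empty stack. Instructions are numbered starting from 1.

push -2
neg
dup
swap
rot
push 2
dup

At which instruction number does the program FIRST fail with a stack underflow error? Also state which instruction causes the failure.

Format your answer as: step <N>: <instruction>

Step 1 ('push -2'): stack = [-2], depth = 1
Step 2 ('neg'): stack = [2], depth = 1
Step 3 ('dup'): stack = [2, 2], depth = 2
Step 4 ('swap'): stack = [2, 2], depth = 2
Step 5 ('rot'): needs 3 value(s) but depth is 2 — STACK UNDERFLOW

Answer: step 5: rot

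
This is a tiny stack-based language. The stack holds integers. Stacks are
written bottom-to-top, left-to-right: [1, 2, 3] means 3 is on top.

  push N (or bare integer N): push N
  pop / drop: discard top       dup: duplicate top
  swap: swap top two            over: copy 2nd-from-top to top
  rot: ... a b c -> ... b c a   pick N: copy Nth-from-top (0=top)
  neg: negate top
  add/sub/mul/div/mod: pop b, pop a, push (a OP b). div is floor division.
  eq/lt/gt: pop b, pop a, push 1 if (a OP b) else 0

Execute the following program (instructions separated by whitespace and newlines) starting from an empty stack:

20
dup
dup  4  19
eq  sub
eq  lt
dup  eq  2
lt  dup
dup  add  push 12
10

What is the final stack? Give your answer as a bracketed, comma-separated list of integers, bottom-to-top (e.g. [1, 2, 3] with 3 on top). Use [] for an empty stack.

Answer: [1, 2, 12, 10]

Derivation:
After 'push 20': [20]
After 'dup': [20, 20]
After 'dup': [20, 20, 20]
After 'push 4': [20, 20, 20, 4]
After 'push 19': [20, 20, 20, 4, 19]
After 'eq': [20, 20, 20, 0]
After 'sub': [20, 20, 20]
After 'eq': [20, 1]
After 'lt': [0]
After 'dup': [0, 0]
After 'eq': [1]
After 'push 2': [1, 2]
After 'lt': [1]
After 'dup': [1, 1]
After 'dup': [1, 1, 1]
After 'add': [1, 2]
After 'push 12': [1, 2, 12]
After 'push 10': [1, 2, 12, 10]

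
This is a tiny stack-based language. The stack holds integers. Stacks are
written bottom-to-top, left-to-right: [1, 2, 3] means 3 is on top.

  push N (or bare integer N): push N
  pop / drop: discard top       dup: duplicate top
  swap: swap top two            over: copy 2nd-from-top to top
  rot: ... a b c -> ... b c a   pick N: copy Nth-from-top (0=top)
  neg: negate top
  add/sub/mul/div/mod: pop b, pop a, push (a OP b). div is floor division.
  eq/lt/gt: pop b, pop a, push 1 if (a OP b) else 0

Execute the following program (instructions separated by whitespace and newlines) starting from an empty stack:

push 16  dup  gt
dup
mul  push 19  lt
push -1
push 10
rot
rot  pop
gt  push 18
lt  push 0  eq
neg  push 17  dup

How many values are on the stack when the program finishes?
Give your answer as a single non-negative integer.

Answer: 3

Derivation:
After 'push 16': stack = [16] (depth 1)
After 'dup': stack = [16, 16] (depth 2)
After 'gt': stack = [0] (depth 1)
After 'dup': stack = [0, 0] (depth 2)
After 'mul': stack = [0] (depth 1)
After 'push 19': stack = [0, 19] (depth 2)
After 'lt': stack = [1] (depth 1)
After 'push -1': stack = [1, -1] (depth 2)
After 'push 10': stack = [1, -1, 10] (depth 3)
After 'rot': stack = [-1, 10, 1] (depth 3)
After 'rot': stack = [10, 1, -1] (depth 3)
After 'pop': stack = [10, 1] (depth 2)
After 'gt': stack = [1] (depth 1)
After 'push 18': stack = [1, 18] (depth 2)
After 'lt': stack = [1] (depth 1)
After 'push 0': stack = [1, 0] (depth 2)
After 'eq': stack = [0] (depth 1)
After 'neg': stack = [0] (depth 1)
After 'push 17': stack = [0, 17] (depth 2)
After 'dup': stack = [0, 17, 17] (depth 3)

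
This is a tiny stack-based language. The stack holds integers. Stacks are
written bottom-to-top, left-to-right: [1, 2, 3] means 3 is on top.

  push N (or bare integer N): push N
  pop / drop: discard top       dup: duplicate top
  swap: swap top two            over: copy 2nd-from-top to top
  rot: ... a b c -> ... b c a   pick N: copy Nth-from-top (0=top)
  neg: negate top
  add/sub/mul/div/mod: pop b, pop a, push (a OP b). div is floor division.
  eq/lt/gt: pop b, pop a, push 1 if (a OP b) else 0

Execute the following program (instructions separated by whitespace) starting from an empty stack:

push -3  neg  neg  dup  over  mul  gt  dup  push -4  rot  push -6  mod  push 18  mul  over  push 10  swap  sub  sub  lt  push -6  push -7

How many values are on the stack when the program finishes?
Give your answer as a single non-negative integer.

After 'push -3': stack = [-3] (depth 1)
After 'neg': stack = [3] (depth 1)
After 'neg': stack = [-3] (depth 1)
After 'dup': stack = [-3, -3] (depth 2)
After 'over': stack = [-3, -3, -3] (depth 3)
After 'mul': stack = [-3, 9] (depth 2)
After 'gt': stack = [0] (depth 1)
After 'dup': stack = [0, 0] (depth 2)
After 'push -4': stack = [0, 0, -4] (depth 3)
After 'rot': stack = [0, -4, 0] (depth 3)
  ...
After 'push 18': stack = [0, -4, 0, 18] (depth 4)
After 'mul': stack = [0, -4, 0] (depth 3)
After 'over': stack = [0, -4, 0, -4] (depth 4)
After 'push 10': stack = [0, -4, 0, -4, 10] (depth 5)
After 'swap': stack = [0, -4, 0, 10, -4] (depth 5)
After 'sub': stack = [0, -4, 0, 14] (depth 4)
After 'sub': stack = [0, -4, -14] (depth 3)
After 'lt': stack = [0, 0] (depth 2)
After 'push -6': stack = [0, 0, -6] (depth 3)
After 'push -7': stack = [0, 0, -6, -7] (depth 4)

Answer: 4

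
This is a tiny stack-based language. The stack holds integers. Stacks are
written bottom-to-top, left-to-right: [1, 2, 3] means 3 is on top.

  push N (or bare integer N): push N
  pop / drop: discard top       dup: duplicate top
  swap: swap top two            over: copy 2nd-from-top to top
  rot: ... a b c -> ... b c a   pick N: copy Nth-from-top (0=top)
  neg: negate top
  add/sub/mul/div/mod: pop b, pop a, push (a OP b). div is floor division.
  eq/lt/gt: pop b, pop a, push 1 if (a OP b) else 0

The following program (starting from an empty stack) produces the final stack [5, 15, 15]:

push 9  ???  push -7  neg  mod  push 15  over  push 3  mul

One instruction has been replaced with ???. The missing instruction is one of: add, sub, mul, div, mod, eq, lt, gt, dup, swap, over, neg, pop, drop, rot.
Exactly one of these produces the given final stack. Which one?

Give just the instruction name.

Answer: neg

Derivation:
Stack before ???: [9]
Stack after ???:  [-9]
The instruction that transforms [9] -> [-9] is: neg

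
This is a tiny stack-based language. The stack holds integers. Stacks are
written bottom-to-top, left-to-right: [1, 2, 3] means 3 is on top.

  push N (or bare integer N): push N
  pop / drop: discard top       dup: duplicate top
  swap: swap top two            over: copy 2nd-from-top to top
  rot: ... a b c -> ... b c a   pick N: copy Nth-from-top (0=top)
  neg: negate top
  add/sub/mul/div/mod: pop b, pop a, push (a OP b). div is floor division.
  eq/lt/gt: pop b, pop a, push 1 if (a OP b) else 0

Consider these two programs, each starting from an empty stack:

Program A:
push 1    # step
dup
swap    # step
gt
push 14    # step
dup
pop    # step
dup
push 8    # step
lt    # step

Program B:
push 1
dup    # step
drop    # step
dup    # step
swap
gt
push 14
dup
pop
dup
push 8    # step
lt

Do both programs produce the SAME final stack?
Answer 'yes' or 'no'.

Answer: yes

Derivation:
Program A trace:
  After 'push 1': [1]
  After 'dup': [1, 1]
  After 'swap': [1, 1]
  After 'gt': [0]
  After 'push 14': [0, 14]
  After 'dup': [0, 14, 14]
  After 'pop': [0, 14]
  After 'dup': [0, 14, 14]
  After 'push 8': [0, 14, 14, 8]
  After 'lt': [0, 14, 0]
Program A final stack: [0, 14, 0]

Program B trace:
  After 'push 1': [1]
  After 'dup': [1, 1]
  After 'drop': [1]
  After 'dup': [1, 1]
  After 'swap': [1, 1]
  After 'gt': [0]
  After 'push 14': [0, 14]
  After 'dup': [0, 14, 14]
  After 'pop': [0, 14]
  After 'dup': [0, 14, 14]
  After 'push 8': [0, 14, 14, 8]
  After 'lt': [0, 14, 0]
Program B final stack: [0, 14, 0]
Same: yes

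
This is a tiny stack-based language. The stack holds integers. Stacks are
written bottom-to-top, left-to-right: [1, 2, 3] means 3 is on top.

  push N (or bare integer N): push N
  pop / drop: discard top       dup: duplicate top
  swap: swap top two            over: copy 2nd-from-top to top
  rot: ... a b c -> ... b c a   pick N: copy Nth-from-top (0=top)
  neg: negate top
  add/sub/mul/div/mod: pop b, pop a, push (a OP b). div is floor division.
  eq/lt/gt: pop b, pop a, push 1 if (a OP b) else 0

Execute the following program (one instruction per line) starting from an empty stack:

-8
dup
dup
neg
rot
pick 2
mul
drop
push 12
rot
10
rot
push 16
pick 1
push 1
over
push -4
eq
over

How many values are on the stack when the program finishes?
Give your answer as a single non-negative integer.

After 'push -8': stack = [-8] (depth 1)
After 'dup': stack = [-8, -8] (depth 2)
After 'dup': stack = [-8, -8, -8] (depth 3)
After 'neg': stack = [-8, -8, 8] (depth 3)
After 'rot': stack = [-8, 8, -8] (depth 3)
After 'pick 2': stack = [-8, 8, -8, -8] (depth 4)
After 'mul': stack = [-8, 8, 64] (depth 3)
After 'drop': stack = [-8, 8] (depth 2)
After 'push 12': stack = [-8, 8, 12] (depth 3)
After 'rot': stack = [8, 12, -8] (depth 3)
After 'push 10': stack = [8, 12, -8, 10] (depth 4)
After 'rot': stack = [8, -8, 10, 12] (depth 4)
After 'push 16': stack = [8, -8, 10, 12, 16] (depth 5)
After 'pick 1': stack = [8, -8, 10, 12, 16, 12] (depth 6)
After 'push 1': stack = [8, -8, 10, 12, 16, 12, 1] (depth 7)
After 'over': stack = [8, -8, 10, 12, 16, 12, 1, 12] (depth 8)
After 'push -4': stack = [8, -8, 10, 12, 16, 12, 1, 12, -4] (depth 9)
After 'eq': stack = [8, -8, 10, 12, 16, 12, 1, 0] (depth 8)
After 'over': stack = [8, -8, 10, 12, 16, 12, 1, 0, 1] (depth 9)

Answer: 9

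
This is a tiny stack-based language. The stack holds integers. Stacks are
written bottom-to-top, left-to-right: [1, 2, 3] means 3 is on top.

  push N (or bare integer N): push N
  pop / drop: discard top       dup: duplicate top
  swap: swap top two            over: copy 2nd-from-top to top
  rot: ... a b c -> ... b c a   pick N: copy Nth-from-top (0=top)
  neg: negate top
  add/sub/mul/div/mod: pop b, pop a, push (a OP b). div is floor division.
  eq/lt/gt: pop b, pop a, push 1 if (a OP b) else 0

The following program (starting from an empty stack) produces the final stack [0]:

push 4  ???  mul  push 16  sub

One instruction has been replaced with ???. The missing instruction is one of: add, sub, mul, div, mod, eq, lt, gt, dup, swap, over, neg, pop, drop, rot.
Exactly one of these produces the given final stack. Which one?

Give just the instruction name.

Stack before ???: [4]
Stack after ???:  [4, 4]
The instruction that transforms [4] -> [4, 4] is: dup

Answer: dup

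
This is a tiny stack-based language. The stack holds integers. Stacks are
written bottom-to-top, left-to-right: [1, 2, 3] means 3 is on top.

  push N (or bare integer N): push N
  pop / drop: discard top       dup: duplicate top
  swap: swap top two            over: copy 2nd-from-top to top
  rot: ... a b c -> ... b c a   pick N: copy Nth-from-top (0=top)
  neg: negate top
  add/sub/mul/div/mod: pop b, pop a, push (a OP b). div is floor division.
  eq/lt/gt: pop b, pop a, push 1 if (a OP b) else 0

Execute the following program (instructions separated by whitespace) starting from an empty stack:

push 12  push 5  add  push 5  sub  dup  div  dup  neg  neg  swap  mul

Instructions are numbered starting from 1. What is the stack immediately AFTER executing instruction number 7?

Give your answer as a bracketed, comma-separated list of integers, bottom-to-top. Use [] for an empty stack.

Answer: [1]

Derivation:
Step 1 ('push 12'): [12]
Step 2 ('push 5'): [12, 5]
Step 3 ('add'): [17]
Step 4 ('push 5'): [17, 5]
Step 5 ('sub'): [12]
Step 6 ('dup'): [12, 12]
Step 7 ('div'): [1]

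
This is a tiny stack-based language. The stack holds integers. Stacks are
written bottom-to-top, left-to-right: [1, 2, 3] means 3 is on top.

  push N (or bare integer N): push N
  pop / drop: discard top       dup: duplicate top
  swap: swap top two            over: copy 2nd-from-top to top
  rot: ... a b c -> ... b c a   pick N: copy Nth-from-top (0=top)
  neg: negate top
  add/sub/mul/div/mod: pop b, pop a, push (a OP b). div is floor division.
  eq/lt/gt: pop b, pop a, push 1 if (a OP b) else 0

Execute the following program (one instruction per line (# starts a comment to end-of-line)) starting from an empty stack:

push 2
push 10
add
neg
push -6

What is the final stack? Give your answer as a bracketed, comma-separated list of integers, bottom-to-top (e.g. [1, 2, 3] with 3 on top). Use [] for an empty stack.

After 'push 2': [2]
After 'push 10': [2, 10]
After 'add': [12]
After 'neg': [-12]
After 'push -6': [-12, -6]

Answer: [-12, -6]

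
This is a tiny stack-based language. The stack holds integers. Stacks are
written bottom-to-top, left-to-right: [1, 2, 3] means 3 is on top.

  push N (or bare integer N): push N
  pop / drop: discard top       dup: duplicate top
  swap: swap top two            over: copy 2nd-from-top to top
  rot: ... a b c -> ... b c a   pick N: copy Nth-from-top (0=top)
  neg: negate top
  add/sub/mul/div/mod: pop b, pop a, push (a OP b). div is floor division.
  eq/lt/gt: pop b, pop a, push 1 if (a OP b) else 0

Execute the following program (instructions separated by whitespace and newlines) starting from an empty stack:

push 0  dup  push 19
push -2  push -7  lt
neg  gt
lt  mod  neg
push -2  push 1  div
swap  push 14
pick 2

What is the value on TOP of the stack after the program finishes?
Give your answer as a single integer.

Answer: -2

Derivation:
After 'push 0': [0]
After 'dup': [0, 0]
After 'push 19': [0, 0, 19]
After 'push -2': [0, 0, 19, -2]
After 'push -7': [0, 0, 19, -2, -7]
After 'lt': [0, 0, 19, 0]
After 'neg': [0, 0, 19, 0]
After 'gt': [0, 0, 1]
After 'lt': [0, 1]
After 'mod': [0]
After 'neg': [0]
After 'push -2': [0, -2]
After 'push 1': [0, -2, 1]
After 'div': [0, -2]
After 'swap': [-2, 0]
After 'push 14': [-2, 0, 14]
After 'pick 2': [-2, 0, 14, -2]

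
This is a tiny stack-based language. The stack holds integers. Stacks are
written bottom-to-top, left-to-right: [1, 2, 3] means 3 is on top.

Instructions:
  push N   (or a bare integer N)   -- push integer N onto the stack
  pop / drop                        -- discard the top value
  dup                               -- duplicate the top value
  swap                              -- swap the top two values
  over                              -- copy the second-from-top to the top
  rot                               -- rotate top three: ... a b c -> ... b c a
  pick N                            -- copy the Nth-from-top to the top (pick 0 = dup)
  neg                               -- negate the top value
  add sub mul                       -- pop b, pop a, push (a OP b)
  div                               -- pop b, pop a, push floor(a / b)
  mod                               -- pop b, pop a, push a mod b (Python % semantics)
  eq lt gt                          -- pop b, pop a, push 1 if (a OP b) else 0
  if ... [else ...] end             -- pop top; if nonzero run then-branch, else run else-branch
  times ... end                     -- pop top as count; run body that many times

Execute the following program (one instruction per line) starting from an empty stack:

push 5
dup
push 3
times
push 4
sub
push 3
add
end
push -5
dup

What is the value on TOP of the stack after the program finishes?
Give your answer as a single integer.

Answer: -5

Derivation:
After 'push 5': [5]
After 'dup': [5, 5]
After 'push 3': [5, 5, 3]
After 'times': [5, 5]
After 'push 4': [5, 5, 4]
After 'sub': [5, 1]
After 'push 3': [5, 1, 3]
After 'add': [5, 4]
After 'push 4': [5, 4, 4]
After 'sub': [5, 0]
After 'push 3': [5, 0, 3]
After 'add': [5, 3]
After 'push 4': [5, 3, 4]
After 'sub': [5, -1]
After 'push 3': [5, -1, 3]
After 'add': [5, 2]
After 'push -5': [5, 2, -5]
After 'dup': [5, 2, -5, -5]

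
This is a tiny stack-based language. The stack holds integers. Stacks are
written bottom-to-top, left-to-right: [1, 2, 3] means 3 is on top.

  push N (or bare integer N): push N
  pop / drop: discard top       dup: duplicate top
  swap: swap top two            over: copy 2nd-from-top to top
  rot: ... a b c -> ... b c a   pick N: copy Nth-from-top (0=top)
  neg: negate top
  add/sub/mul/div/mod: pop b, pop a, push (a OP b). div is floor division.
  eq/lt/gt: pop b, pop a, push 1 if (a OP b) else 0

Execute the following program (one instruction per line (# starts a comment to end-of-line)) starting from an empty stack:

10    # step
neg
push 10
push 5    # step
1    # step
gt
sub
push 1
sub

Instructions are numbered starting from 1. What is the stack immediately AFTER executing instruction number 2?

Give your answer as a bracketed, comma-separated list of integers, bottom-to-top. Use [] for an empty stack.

Step 1 ('10'): [10]
Step 2 ('neg'): [-10]

Answer: [-10]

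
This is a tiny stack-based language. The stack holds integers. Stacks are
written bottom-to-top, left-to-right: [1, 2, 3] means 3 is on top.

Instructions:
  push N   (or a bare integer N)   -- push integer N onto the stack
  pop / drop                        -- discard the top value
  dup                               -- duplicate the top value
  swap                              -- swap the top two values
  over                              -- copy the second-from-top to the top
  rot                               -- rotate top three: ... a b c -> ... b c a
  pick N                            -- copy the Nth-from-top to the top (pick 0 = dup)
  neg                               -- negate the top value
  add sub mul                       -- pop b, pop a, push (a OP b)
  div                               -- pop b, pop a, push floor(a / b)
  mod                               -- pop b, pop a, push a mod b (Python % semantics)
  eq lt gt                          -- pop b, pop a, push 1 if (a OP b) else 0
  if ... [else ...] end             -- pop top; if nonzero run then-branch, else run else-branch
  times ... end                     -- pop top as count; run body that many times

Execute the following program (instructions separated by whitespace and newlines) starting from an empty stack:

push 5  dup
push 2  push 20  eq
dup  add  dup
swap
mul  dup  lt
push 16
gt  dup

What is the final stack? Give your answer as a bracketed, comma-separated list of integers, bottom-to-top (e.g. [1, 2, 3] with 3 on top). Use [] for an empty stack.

After 'push 5': [5]
After 'dup': [5, 5]
After 'push 2': [5, 5, 2]
After 'push 20': [5, 5, 2, 20]
After 'eq': [5, 5, 0]
After 'dup': [5, 5, 0, 0]
After 'add': [5, 5, 0]
After 'dup': [5, 5, 0, 0]
After 'swap': [5, 5, 0, 0]
After 'mul': [5, 5, 0]
After 'dup': [5, 5, 0, 0]
After 'lt': [5, 5, 0]
After 'push 16': [5, 5, 0, 16]
After 'gt': [5, 5, 0]
After 'dup': [5, 5, 0, 0]

Answer: [5, 5, 0, 0]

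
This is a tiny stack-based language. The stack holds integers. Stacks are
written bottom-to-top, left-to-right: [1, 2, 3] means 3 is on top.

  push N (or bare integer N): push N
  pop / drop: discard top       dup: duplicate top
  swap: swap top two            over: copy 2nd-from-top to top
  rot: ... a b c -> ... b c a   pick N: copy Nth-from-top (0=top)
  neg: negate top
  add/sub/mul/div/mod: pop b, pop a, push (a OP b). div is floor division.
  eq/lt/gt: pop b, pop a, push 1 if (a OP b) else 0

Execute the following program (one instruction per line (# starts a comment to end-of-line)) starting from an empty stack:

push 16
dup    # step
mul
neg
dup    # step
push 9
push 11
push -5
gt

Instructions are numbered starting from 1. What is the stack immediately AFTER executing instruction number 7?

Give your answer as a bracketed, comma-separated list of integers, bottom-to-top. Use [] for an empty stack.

Answer: [-256, -256, 9, 11]

Derivation:
Step 1 ('push 16'): [16]
Step 2 ('dup'): [16, 16]
Step 3 ('mul'): [256]
Step 4 ('neg'): [-256]
Step 5 ('dup'): [-256, -256]
Step 6 ('push 9'): [-256, -256, 9]
Step 7 ('push 11'): [-256, -256, 9, 11]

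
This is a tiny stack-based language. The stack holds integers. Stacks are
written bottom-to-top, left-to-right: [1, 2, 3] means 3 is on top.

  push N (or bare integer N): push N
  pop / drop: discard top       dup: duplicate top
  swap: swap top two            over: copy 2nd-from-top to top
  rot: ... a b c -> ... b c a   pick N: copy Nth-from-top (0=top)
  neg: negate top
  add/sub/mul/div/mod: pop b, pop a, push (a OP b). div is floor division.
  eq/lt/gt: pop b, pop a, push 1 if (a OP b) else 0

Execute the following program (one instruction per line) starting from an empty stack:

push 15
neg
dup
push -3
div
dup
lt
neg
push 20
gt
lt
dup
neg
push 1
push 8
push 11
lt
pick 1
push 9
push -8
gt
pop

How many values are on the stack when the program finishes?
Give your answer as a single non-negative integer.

Answer: 5

Derivation:
After 'push 15': stack = [15] (depth 1)
After 'neg': stack = [-15] (depth 1)
After 'dup': stack = [-15, -15] (depth 2)
After 'push -3': stack = [-15, -15, -3] (depth 3)
After 'div': stack = [-15, 5] (depth 2)
After 'dup': stack = [-15, 5, 5] (depth 3)
After 'lt': stack = [-15, 0] (depth 2)
After 'neg': stack = [-15, 0] (depth 2)
After 'push 20': stack = [-15, 0, 20] (depth 3)
After 'gt': stack = [-15, 0] (depth 2)
  ...
After 'neg': stack = [1, -1] (depth 2)
After 'push 1': stack = [1, -1, 1] (depth 3)
After 'push 8': stack = [1, -1, 1, 8] (depth 4)
After 'push 11': stack = [1, -1, 1, 8, 11] (depth 5)
After 'lt': stack = [1, -1, 1, 1] (depth 4)
After 'pick 1': stack = [1, -1, 1, 1, 1] (depth 5)
After 'push 9': stack = [1, -1, 1, 1, 1, 9] (depth 6)
After 'push -8': stack = [1, -1, 1, 1, 1, 9, -8] (depth 7)
After 'gt': stack = [1, -1, 1, 1, 1, 1] (depth 6)
After 'pop': stack = [1, -1, 1, 1, 1] (depth 5)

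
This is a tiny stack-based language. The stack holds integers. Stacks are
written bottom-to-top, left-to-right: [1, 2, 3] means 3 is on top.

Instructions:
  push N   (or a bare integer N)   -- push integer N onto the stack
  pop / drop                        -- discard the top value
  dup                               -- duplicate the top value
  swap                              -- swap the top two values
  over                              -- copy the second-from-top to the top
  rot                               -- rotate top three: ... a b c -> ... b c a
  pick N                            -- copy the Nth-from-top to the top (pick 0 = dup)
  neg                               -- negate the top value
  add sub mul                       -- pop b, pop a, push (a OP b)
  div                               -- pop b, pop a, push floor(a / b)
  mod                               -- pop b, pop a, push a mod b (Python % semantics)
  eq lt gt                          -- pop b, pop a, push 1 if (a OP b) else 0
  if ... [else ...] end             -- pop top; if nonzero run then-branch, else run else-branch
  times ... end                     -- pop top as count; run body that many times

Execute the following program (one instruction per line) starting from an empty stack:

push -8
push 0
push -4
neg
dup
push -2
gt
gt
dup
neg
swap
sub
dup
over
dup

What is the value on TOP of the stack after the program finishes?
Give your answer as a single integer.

Answer: -2

Derivation:
After 'push -8': [-8]
After 'push 0': [-8, 0]
After 'push -4': [-8, 0, -4]
After 'neg': [-8, 0, 4]
After 'dup': [-8, 0, 4, 4]
After 'push -2': [-8, 0, 4, 4, -2]
After 'gt': [-8, 0, 4, 1]
After 'gt': [-8, 0, 1]
After 'dup': [-8, 0, 1, 1]
After 'neg': [-8, 0, 1, -1]
After 'swap': [-8, 0, -1, 1]
After 'sub': [-8, 0, -2]
After 'dup': [-8, 0, -2, -2]
After 'over': [-8, 0, -2, -2, -2]
After 'dup': [-8, 0, -2, -2, -2, -2]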